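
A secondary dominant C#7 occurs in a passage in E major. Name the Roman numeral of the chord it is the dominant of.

ii

The chord is a dominant seventh chord on C#.
A dominant resolves down a perfect fifth: C# → F#. In E major, F# is scale degree 2, i.e. ii.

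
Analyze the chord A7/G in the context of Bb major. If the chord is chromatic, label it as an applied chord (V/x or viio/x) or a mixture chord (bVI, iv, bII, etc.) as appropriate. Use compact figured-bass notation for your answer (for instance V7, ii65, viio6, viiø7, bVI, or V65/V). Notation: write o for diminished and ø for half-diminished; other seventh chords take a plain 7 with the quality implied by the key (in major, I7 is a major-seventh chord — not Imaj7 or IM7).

V42/iii

Stacked in thirds the chord is A-C#-E-G: a dominant seventh chord on A.
A is not a diatonic chord root with this quality in Bb major, but it lies a perfect fifth above D (iii), so the chord functions as an applied dominant of iii.
With G in the bass the chord is in third inversion, so the figured bass is 42.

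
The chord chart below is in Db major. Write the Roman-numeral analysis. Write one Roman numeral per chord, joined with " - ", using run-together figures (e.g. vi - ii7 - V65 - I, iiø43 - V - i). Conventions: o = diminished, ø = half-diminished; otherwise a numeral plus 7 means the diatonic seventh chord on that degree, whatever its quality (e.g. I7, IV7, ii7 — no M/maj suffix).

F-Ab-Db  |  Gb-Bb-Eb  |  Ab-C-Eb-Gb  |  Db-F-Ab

I6 - ii6 - V7 - I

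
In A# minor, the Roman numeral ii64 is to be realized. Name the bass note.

ii in A# minor has root B#; the chord is B#-D#-F##.
The figure 64 means second inversion — the fifth is in the bass.

F##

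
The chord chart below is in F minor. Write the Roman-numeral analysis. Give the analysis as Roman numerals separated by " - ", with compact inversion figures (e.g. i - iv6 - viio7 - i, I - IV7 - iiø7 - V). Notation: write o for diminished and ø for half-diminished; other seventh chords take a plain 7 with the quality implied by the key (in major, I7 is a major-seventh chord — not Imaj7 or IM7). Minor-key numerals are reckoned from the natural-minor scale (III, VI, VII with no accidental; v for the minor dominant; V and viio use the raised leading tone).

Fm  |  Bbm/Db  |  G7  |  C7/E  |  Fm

Fm: minor triad on F = scale degree 1 → i.
Bbm/Db: minor triad on Bb = scale degree 4 → iv6.
G7: a dominant seventh chord on G, the applied dominant of V → V7/V.
C7/E: root C is the dominant; dominant seventh chord there is V65.
Fm has root F, degree 1 in F minor, so i.

i - iv6 - V7/V - V65 - i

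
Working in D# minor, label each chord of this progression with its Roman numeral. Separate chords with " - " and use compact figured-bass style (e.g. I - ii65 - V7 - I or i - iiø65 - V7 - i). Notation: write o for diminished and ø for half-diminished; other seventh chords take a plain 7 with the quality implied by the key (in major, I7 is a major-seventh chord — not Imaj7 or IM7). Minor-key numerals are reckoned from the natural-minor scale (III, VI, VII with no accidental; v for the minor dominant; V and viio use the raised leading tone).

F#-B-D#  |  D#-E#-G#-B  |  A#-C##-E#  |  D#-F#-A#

VI64 - iiø42 - V - i

F#-B-D# has root B, degree 6 in D# minor, so VI64.
D#-E#-G#-B: half-diminished seventh chord on E# = scale degree 2 → iiø42.
A#-C##-E#: root A# is the dominant; major triad there is V.
D#-F#-A#: root D# is the tonic; minor triad there is i.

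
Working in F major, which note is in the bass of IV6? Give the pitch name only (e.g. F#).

D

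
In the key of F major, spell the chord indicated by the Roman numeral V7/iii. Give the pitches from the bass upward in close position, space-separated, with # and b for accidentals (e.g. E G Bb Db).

The slash means an applied dominant: we want the dominant of iii. In F major, iii is A minor, and its dominant is built on E.
Building a dominant seventh chord on E gives E-G#-B-D.

E G# B D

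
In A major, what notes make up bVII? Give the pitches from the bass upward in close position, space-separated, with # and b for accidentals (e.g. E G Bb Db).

Scale degree 7 in A major is G#; lowering it a half step gives G. bVII is a major triad on the lowered seventh degree (the subtonic), borrowed from the parallel minor.
So the chord is G-B-D.

G B D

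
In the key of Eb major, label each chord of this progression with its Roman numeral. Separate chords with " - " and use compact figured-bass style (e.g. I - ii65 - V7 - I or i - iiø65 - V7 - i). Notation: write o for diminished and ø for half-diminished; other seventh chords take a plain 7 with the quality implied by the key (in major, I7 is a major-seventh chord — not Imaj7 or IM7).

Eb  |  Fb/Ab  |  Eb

Eb: major triad on Eb = scale degree 1 → I.
Fb/Ab is non-diatonic — a major triad on the lowered supertonic (Fb): the Neapolitan sixth, bII6 (third, Ab, in the bass — hence the 6).
Eb: root Eb is the tonic; major triad there is I.

I - bII6 - I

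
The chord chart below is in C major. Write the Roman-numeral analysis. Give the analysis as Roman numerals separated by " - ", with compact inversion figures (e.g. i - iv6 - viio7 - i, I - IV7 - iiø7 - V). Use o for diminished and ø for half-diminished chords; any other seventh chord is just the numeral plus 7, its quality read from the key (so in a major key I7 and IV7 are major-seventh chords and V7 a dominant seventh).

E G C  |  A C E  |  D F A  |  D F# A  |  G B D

I6 - vi - ii - V/V - V

E-G-C has root C, degree 1 in C major, so I6.
A-C-E: minor triad on A = scale degree 6 → vi.
D-F-A: root D is the supertonic; minor triad there is ii.
D-F#-A: chromatic; D is V of V, so V/V.
G-B-D: major triad on G = scale degree 5 → V.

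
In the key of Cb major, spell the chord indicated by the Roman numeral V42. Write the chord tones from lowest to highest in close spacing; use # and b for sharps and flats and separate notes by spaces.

Fb Gb Bb Db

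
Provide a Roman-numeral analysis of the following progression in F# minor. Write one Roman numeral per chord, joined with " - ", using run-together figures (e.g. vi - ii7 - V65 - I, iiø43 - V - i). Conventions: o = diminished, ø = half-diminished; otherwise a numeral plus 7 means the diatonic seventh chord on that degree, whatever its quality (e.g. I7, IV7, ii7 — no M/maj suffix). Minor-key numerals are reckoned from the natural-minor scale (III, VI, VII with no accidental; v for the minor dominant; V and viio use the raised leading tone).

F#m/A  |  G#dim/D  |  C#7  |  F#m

F#m/A has root F#, degree 1 in F# minor, so i6.
G#dim/D: root G# is the supertonic; diminished triad there is iio64.
C#7 has root C#, degree 5 in F# minor, so V7.
F#m has root F#, degree 1 in F# minor, so i.

i6 - iio64 - V7 - i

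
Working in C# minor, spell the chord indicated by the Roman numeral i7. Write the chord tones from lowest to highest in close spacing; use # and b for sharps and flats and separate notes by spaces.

The numeral's case and figure indicate a minor seventh chord. In C# minor its root, the first degree, is C#.
That chord is spelled C#-E-G#-B.

C# E G# B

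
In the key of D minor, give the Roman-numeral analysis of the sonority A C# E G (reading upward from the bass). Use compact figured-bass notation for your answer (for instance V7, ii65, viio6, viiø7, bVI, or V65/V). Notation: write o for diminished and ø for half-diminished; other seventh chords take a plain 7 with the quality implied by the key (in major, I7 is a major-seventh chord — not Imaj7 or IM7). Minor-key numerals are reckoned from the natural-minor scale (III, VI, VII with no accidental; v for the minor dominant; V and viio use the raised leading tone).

The pitches A-C#-E-G form a dominant seventh chord rooted on A.
A is scale degree 5 in D minor, and a dominant seventh chord on that degree is written V7.

V7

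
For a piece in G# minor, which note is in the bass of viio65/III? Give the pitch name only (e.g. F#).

C#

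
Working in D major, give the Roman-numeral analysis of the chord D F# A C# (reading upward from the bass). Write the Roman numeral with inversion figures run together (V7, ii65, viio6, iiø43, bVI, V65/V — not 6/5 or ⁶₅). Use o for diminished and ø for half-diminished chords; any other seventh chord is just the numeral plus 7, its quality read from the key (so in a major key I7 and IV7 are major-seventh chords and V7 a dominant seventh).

I7

Stacked in thirds the chord is D-F#-A-C#: a major seventh chord on D.
In D major, D is the tonic; the diatonic major seventh chord there is I7.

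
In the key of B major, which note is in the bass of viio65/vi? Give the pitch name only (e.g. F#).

A#

The applied chord viio65/vi is rooted on F##: F##-A#-C#-E.
The figure 65 means first inversion — the third is in the bass.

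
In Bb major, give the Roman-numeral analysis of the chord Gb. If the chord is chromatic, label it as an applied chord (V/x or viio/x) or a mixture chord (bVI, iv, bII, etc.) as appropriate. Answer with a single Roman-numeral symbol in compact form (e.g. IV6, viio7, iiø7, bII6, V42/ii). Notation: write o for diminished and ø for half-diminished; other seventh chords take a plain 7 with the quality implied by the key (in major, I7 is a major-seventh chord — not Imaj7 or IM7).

bVI

The pitches Gb-Bb-Db form a major triad rooted on Gb.
Gb is the lowered sixth degree of Bb major (diatonic 6 would be G). This is a major triad on the lowered sixth degree, borrowed from the parallel minor.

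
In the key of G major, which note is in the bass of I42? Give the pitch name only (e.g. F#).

F#

I in G major has root G; the chord is G-B-D-F#.
The figure 42 means third inversion — the seventh is in the bass.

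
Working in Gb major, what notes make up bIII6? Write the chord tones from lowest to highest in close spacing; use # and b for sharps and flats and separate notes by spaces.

bIII6 is a major triad on the lowered third degree, borrowed from the parallel minor. In Gb major that root is Bbb.
So the chord is Bbb-Db-Fb.
With the 6 figure the chord is in first inversion; from the bass Db upward in close position it reads Db-Fb-Bbb.

Db Fb Bbb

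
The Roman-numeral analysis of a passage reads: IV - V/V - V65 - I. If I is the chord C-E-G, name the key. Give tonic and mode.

The chord C is a major triad rooted on C; its label is I.
If C is scale degree 1 and the mode makes that degree carry a major triad, the tonic is C and the mode is major.

C major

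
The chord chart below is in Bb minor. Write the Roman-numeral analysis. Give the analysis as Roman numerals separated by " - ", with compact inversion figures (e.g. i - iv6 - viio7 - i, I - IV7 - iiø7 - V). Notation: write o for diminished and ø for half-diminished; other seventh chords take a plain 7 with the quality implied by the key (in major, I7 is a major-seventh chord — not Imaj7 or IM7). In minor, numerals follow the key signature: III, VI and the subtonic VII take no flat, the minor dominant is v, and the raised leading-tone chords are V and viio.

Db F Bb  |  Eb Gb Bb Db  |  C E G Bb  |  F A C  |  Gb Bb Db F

i6 - iv7 - V7/V - V - VI7

Db-F-Bb: minor triad on Bb = scale degree 1 → i6.
Eb-Gb-Bb-Db has root Eb, degree 4 in Bb minor, so iv7.
C-E-G-Bb: a dominant seventh chord on C, the applied dominant of V → V7/V.
F-A-C: major triad on F = scale degree 5 → V.
Gb-Bb-Db-F: major seventh chord on Gb = scale degree 6 → VI7.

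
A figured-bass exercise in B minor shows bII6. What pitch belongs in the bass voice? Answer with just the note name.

E

bII in B minor has root C; the chord is C-E-G.
The figure 6 means first inversion — the third is in the bass.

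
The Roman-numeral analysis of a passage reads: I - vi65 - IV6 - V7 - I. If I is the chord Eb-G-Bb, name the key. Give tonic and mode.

The anchor chord is a major triad on Eb, labeled I.
If Eb is scale degree 1 and the mode makes that degree carry a major triad, the tonic is Eb and the mode is major.

Eb major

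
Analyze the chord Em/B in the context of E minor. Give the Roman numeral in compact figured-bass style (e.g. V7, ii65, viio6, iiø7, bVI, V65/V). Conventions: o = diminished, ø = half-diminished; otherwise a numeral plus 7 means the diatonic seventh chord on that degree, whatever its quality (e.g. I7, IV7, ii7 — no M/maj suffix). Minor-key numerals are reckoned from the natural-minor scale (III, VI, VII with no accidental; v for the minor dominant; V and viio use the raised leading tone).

The pitches E-G-B form a minor triad rooted on E.
E is scale degree 1 in E minor, and a minor triad on that degree is written i.
With B in the bass the chord is in second inversion, so the figured bass is 64.

i64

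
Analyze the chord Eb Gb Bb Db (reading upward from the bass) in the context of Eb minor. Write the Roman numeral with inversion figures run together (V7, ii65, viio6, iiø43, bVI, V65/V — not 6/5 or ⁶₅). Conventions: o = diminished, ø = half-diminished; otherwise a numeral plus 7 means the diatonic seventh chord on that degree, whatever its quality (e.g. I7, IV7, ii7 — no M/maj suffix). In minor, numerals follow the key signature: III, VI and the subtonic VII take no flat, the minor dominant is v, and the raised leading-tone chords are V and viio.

Stacked in thirds the chord is Eb-Gb-Bb-Db: a minor seventh chord on Eb.
Eb is scale degree 1 in Eb minor, and a minor seventh chord on that degree is written i7.

i7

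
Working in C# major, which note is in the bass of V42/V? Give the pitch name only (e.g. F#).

C#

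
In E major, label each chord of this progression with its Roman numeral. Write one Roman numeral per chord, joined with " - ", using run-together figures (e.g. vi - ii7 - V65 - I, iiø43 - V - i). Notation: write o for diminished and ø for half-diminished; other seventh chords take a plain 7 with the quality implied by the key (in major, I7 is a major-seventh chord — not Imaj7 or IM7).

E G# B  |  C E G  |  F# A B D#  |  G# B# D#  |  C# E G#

I - bVI - V43 - V/vi - vi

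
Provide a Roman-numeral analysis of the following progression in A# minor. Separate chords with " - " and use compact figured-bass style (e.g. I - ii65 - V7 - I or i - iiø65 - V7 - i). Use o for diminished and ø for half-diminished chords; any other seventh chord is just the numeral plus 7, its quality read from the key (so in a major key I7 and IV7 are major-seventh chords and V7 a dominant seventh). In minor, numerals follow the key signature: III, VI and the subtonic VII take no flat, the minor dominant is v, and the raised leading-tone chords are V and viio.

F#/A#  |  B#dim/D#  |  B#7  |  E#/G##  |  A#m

VI6 - iio6 - V7/V - V6 - i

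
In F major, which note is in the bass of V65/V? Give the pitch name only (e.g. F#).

The applied chord V65/V is rooted on G: G-B-D-F.
The figure 65 means first inversion — the third is in the bass.

B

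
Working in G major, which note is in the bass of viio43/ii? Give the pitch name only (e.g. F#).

The applied chord viio43/ii is rooted on G#: G#-B-D-F.
The figure 43 means second inversion — the fifth is in the bass.

D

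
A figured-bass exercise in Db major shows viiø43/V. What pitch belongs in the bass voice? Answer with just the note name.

The applied chord viiø43/V is rooted on G: G-Bb-Db-F.
The figure 43 means second inversion — the fifth is in the bass.

Db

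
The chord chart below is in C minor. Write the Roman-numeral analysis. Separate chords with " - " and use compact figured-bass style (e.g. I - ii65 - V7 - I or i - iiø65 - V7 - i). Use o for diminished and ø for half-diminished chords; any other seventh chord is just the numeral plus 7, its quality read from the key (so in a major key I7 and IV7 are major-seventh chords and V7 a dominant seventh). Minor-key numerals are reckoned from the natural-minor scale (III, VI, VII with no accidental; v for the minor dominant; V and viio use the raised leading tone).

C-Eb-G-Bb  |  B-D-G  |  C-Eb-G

C-Eb-G-Bb: minor seventh chord on C = scale degree 1 → i7.
B-D-G: major triad on G = scale degree 5 → V6.
C-Eb-G has root C, degree 1 in C minor, so i.

i7 - V6 - i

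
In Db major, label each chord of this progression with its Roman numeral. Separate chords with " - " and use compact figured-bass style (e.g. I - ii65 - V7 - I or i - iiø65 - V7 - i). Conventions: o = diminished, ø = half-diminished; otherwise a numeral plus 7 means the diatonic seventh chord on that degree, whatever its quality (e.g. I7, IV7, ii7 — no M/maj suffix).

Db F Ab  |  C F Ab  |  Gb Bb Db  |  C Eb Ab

I - iii64 - IV - V6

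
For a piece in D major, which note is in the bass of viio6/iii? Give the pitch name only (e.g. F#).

The applied chord viio6/iii is rooted on E#: E#-G#-B.
The figure 6 means first inversion — the third is in the bass.

G#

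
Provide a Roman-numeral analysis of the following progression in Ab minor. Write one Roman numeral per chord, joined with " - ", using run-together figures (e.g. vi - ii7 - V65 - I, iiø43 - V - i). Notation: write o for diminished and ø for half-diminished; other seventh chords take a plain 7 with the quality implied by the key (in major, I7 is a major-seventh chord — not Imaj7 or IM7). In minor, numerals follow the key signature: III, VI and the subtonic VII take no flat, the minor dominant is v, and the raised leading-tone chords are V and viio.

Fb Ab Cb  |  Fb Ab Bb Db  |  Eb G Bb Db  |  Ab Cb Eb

VI - iiø43 - V7 - i

Fb-Ab-Cb: root Fb is the submediant; major triad there is VI.
Fb-Ab-Bb-Db: root Bb is the supertonic; half-diminished seventh chord there is iiø43.
Eb-G-Bb-Db: dominant seventh chord on Eb = scale degree 5 → V7.
Ab-Cb-Eb: root Ab is the tonic; minor triad there is i.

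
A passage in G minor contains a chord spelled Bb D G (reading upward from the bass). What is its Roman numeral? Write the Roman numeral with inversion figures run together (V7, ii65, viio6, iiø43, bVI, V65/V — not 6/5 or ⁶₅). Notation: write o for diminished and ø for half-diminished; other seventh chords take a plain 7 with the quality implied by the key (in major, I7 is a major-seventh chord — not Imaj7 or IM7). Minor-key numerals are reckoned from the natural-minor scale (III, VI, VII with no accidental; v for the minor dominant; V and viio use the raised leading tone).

The pitches G-Bb-D form a minor triad rooted on G.
G is scale degree 1 in G minor, and a minor triad on that degree is written i.
With Bb in the bass the chord is in first inversion, so the figured bass is 6.

i6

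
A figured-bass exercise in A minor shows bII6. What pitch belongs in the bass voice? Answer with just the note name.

bII in A minor has root Bb; the chord is Bb-D-F.
The figure 6 means first inversion — the third is in the bass.

D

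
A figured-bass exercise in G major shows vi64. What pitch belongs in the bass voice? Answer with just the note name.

B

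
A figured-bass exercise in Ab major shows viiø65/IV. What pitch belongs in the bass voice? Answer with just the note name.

The applied chord viiø65/IV is rooted on C: C-Eb-Gb-Bb.
The figure 65 means first inversion — the third is in the bass.

Eb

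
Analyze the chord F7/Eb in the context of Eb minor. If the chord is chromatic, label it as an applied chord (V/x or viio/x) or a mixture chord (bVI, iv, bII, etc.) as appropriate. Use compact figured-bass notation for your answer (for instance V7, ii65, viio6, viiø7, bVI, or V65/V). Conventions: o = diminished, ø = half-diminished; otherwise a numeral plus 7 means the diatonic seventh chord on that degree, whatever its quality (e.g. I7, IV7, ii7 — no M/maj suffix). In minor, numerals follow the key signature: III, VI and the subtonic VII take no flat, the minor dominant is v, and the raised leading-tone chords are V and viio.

V42/V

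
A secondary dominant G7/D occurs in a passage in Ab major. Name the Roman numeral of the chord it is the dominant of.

iii

The chord is a dominant seventh chord on G.
A dominant resolves down a perfect fifth: G → C. In Ab major, C is scale degree 3, i.e. iii.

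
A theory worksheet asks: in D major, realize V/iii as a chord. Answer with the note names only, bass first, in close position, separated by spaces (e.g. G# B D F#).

The slash means an applied dominant: we want the dominant of iii. In D major, iii is F# minor, and its dominant is built on C#.
Building a major triad on C# gives C#-E#-G#.

C# E# G#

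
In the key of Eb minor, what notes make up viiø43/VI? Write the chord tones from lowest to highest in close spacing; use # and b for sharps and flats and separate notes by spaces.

The slash marks an applied leading-tone chord: viio of VI. In Eb minor, VI is Cb, so the leading tone to it is Bb, a half step below.
Building a half-diminished seventh chord on Bb gives Bb-Db-Fb-Ab.
With the 43 figure the chord is in second inversion; from the bass Fb upward in close position it reads Fb-Ab-Bb-Db.

Fb Ab Bb Db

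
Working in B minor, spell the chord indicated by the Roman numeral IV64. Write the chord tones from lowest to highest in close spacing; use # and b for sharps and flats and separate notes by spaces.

B E G#

Scale degree 4 in B minor is E; here the chord built on it is altered to a major triad. IV64 is the major subdominant, borrowed from the parallel major.
So the chord is E-G#-B, a major triad.
The figured bass 64 indicates second inversion, placing the fifth (B) in the bass: B-E-G#.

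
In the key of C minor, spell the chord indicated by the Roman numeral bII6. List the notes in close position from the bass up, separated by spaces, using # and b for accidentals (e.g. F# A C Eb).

Scale degree 2 in C minor is D; lowering it a half step gives Db. bII6 is the Neapolitan sixth — a major triad on the lowered second degree, here in its customary first inversion.
So the chord is Db-F-Ab, a major triad.
With the 6 figure the chord is in first inversion; from the bass F upward in close position it reads F-Ab-Db.

F Ab Db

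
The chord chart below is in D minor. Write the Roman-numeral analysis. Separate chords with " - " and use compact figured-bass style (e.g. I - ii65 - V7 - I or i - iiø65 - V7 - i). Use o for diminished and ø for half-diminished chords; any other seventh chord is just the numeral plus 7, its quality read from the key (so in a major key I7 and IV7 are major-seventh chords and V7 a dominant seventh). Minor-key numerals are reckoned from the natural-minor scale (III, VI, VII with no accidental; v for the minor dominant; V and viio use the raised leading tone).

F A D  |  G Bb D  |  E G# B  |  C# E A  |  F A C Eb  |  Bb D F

i6 - iv - V/V - V6 - V7/VI - VI

F-A-D: minor triad on D = scale degree 1 → i6.
G-Bb-D: minor triad on G = scale degree 4 → iv.
E-G#-B is the secondary dominant of V (major triad on E): V/V.
C#-E-A: major triad on A = scale degree 5 → V6.
F-A-C-Eb: a dominant seventh chord on F, the applied dominant of VI → V7/VI.
Bb-D-F has root Bb, degree 6 in D minor, so VI.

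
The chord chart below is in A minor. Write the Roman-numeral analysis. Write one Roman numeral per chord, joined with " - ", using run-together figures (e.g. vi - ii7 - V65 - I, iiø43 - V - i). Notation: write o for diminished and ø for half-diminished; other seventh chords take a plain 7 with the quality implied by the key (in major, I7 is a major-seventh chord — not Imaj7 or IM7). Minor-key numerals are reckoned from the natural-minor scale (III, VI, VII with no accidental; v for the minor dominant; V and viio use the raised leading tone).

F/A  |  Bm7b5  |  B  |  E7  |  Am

VI6 - iiø7 - V/V - V7 - i

F/A: major triad on F = scale degree 6 → VI6.
Bm7b5 has root B, degree 2 in A minor, so iiø7.
B: a major triad on B, the applied dominant of V → V/V.
E7: dominant seventh chord on E = scale degree 5 → V7.
Am: minor triad on A = scale degree 1 → i.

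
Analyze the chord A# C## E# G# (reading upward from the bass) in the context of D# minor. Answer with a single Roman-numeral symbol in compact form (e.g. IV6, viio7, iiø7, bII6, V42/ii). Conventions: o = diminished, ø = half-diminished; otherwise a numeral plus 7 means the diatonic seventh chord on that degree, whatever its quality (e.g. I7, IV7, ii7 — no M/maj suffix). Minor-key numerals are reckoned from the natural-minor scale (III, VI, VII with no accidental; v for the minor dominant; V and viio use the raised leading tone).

V7

Stacked in thirds the chord is A#-C##-E#-G#: a dominant seventh chord on A#.
A# is scale degree 5 in D# minor, and a dominant seventh chord on that degree is written V7.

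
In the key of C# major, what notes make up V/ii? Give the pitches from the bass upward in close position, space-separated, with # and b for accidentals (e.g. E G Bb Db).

The slash means an applied dominant: we want the dominant of ii. In C# major, ii is D# minor, and its dominant is built on A#.
Building a major triad on A# gives A#-C##-E#.

A# C## E#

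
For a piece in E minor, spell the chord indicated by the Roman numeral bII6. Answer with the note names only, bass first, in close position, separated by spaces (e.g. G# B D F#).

bII6 is the Neapolitan sixth — a major triad on the lowered second degree, here in its customary first inversion. In E minor that root is F.
So the chord is F-A-C.
The figured bass 6 indicates first inversion, placing the third (A) in the bass: A-C-F.

A C F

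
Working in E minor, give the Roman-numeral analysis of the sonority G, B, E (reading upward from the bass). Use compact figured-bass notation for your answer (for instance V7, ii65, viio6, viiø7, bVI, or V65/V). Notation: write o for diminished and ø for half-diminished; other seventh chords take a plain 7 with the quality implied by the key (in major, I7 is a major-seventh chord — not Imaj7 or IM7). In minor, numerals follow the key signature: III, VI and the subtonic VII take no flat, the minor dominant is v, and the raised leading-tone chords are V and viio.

Stacked in thirds the chord is E-G-B: a minor triad on E.
E is scale degree 1 in E minor, and a minor triad on that degree is written i.
With G in the bass the chord is in first inversion, so the figured bass is 6.

i6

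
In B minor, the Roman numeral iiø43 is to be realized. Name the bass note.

iiø in B minor has root C#; the chord is C#-E-G-B.
The figure 43 means second inversion — the fifth is in the bass.

G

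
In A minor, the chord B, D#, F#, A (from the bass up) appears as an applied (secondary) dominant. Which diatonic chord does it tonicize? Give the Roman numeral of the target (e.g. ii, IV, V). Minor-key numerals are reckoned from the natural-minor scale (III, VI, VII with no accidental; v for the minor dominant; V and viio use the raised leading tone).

The chord is a dominant seventh chord on B.
A dominant resolves down a perfect fifth: B → E. In A minor, E is scale degree 5, i.e. V.

V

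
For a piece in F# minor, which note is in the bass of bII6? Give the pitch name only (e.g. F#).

B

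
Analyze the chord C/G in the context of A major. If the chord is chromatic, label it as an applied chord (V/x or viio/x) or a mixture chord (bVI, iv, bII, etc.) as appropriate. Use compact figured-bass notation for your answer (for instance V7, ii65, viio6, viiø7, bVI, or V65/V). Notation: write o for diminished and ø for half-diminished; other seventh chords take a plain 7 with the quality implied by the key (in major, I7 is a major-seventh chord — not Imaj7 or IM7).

The pitches C-E-G form a major triad rooted on C.
C is the lowered third degree of A major (diatonic 3 would be C#). This is a major triad on the lowered third degree, borrowed from the parallel minor.
With G in the bass the chord is in second inversion, so the figured bass is 64.

bIII64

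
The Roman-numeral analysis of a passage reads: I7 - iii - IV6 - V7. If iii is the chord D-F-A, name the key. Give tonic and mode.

The chord Dm is a minor triad rooted on D; its label is iii.
If D is scale degree 3 and the mode makes that degree carry a minor triad, the tonic is Bb and the mode is major.

Bb major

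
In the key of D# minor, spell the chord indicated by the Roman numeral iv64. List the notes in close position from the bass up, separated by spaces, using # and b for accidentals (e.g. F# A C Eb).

D# G# B

In D# minor, scale degree 4 is G#, and the diatonic chord built there is a minor triad.
That chord is spelled G#-B-D#.
With the 64 figure the chord is in second inversion; from the bass D# upward in close position it reads D#-G#-B.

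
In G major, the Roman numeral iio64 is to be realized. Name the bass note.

Eb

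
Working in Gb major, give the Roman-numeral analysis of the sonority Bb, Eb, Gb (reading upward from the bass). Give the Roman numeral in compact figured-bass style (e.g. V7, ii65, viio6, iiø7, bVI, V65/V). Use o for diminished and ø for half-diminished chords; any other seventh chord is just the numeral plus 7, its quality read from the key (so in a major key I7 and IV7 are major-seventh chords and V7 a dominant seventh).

The pitches Eb-Gb-Bb form a minor triad rooted on Eb.
Eb is scale degree 6 in Gb major, and a minor triad on that degree is written vi.
With Bb in the bass the chord is in second inversion, so the figured bass is 64.

vi64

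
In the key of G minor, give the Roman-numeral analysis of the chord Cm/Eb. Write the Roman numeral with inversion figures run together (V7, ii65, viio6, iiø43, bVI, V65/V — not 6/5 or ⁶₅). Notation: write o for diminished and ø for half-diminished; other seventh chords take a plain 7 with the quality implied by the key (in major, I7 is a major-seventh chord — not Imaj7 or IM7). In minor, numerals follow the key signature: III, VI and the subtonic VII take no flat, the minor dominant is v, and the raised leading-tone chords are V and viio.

iv6

Stacked in thirds the chord is C-Eb-G: a minor triad on C.
In G minor, C is the subdominant; the diatonic minor triad there is iv.
With Eb in the bass the chord is in first inversion, so the figured bass is 6.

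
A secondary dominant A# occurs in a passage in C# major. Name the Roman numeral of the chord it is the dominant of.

ii

The chord is a major triad on A#.
A dominant resolves down a perfect fifth: A# → D#. In C# major, D# is scale degree 2, i.e. ii.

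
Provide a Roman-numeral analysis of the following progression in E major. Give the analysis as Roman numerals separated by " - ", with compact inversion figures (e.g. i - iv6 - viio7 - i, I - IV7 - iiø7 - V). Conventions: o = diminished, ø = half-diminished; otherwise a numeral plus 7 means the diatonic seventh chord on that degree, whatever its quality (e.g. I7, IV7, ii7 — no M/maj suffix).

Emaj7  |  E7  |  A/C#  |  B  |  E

I7 - V7/IV - IV6 - V - I

Emaj7: major seventh chord on E = scale degree 1 → I7.
E7: a dominant seventh chord on E, the applied dominant of IV → V7/IV.
A/C# has root A, degree 4 in E major, so IV6.
B: major triad on B = scale degree 5 → V.
E has root E, degree 1 in E major, so I.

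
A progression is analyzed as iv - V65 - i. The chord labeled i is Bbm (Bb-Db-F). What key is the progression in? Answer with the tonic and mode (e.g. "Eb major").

i is given as Bb-Db-F — a minor triad with root Bb.
If Bb is scale degree 1 and the mode makes that degree carry a minor triad, the tonic is Bb and the mode is minor.

Bb minor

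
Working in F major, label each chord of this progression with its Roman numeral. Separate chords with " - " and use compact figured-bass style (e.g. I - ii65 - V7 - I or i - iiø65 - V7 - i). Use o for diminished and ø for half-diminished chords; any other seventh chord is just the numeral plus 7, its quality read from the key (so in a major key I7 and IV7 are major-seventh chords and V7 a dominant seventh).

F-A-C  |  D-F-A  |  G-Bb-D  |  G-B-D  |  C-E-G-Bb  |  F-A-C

I - vi - ii - V/V - V7 - I

F-A-C: root F is the tonic; major triad there is I.
D-F-A has root D, degree 6 in F major, so vi.
G-Bb-D: minor triad on G = scale degree 2 → ii.
G-B-D: chromatic; G is V of V, so V/V.
C-E-G-Bb: dominant seventh chord on C = scale degree 5 → V7.
F-A-C: root F is the tonic; major triad there is I.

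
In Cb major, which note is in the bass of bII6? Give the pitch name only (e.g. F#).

Fb

bII in Cb major has root Dbb; the chord is Dbb-Fb-Abb.
The figure 6 means first inversion — the third is in the bass.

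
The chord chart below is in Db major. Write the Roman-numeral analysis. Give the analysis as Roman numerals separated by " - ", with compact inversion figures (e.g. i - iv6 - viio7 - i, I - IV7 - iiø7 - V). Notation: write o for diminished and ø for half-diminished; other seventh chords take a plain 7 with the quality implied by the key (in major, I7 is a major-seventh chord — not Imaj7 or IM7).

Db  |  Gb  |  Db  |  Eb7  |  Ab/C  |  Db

Db: major triad on Db = scale degree 1 → I.
Gb: major triad on Gb = scale degree 4 → IV.
Db: major triad on Db = scale degree 1 → I.
Eb7: a dominant seventh chord on Eb, the applied dominant of V → V7/V.
Ab/C has root Ab, degree 5 in Db major, so V6.
Db: major triad on Db = scale degree 1 → I.

I - IV - I - V7/V - V6 - I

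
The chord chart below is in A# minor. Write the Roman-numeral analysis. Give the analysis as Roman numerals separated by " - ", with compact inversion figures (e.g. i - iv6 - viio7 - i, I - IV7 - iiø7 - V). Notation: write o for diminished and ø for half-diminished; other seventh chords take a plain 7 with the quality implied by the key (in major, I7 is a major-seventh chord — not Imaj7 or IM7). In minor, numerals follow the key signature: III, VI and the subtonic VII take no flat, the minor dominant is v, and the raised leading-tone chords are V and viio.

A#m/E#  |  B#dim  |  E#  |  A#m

i64 - iio - V - i

A#m/E# has root A#, degree 1 in A# minor, so i64.
B#dim: root B# is the supertonic; diminished triad there is iio.
E# has root E#, degree 5 in A# minor, so V.
A#m has root A#, degree 1 in A# minor, so i.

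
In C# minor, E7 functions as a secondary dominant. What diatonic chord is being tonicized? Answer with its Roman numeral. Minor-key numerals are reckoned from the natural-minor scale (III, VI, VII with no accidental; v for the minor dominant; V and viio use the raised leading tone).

The chord is a dominant seventh chord on E.
A dominant resolves down a perfect fifth: E → A. In C# minor, A is scale degree 6, i.e. VI.

VI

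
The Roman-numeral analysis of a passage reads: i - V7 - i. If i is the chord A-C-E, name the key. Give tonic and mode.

A minor

The anchor chord is a minor triad on A, labeled i.
If A is scale degree 1 and the mode makes that degree carry a minor triad, the tonic is A and the mode is minor.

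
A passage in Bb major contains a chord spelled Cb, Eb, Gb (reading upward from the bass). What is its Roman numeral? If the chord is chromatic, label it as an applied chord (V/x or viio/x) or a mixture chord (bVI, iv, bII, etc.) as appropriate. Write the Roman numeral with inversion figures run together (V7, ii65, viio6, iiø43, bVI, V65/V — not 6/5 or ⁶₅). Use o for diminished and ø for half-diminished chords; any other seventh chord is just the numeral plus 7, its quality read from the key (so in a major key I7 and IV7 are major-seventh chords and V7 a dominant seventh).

Stacked in thirds the chord is Cb-Eb-Gb: a major triad on Cb.
Cb is the lowered second degree of Bb major (diatonic 2 would be C). This is the Neapolitan chord — a major triad on the lowered second degree.

bII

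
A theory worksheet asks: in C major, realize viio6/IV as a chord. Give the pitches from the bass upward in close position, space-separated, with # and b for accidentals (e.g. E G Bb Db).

G Bb E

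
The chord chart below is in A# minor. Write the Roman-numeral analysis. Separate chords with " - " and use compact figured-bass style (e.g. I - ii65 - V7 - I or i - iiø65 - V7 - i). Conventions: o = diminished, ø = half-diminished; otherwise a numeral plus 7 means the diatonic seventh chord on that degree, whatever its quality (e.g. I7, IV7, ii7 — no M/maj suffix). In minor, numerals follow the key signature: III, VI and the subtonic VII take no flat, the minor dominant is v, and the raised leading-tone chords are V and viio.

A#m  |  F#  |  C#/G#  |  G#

i - VI - III64 - VII

A#m: minor triad on A# = scale degree 1 → i.
F#: major triad on F# = scale degree 6 → VI.
C#/G#: root C# is the mediant; major triad there is III64.
G#: major triad on G# = scale degree 7 → VII.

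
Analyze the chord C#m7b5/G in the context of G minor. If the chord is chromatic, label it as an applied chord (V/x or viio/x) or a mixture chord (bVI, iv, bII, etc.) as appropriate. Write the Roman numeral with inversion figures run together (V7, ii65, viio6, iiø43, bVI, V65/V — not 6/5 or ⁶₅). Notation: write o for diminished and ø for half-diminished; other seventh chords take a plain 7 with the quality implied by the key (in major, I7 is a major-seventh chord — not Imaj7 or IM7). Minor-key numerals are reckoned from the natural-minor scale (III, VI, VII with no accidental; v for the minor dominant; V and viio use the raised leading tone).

Stacked in thirds the chord is C#-E-G-B: a half-diminished seventh chord on C#.
C# sits a half step below D (V in G minor); a diminished chord there is the applied leading-tone chord of V.
With G in the bass the chord is in second inversion, so the figured bass is 43.

viiø43/V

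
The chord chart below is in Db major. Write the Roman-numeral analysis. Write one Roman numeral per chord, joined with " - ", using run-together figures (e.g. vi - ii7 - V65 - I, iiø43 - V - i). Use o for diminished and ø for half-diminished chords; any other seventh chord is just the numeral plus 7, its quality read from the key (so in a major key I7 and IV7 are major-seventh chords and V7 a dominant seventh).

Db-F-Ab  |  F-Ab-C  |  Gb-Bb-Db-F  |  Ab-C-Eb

Db-F-Ab: major triad on Db = scale degree 1 → I.
F-Ab-C: root F is the mediant; minor triad there is iii.
Gb-Bb-Db-F has root Gb, degree 4 in Db major, so IV7.
Ab-C-Eb: major triad on Ab = scale degree 5 → V.

I - iii - IV7 - V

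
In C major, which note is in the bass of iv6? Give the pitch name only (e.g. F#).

Ab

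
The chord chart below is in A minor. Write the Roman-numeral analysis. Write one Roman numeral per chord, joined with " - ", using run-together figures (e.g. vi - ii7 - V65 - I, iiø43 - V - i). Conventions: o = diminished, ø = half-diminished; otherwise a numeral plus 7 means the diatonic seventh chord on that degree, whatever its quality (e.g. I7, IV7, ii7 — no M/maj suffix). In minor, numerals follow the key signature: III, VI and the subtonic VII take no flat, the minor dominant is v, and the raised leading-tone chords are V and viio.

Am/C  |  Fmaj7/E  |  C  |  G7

i6 - VI42 - III - VII7

Am/C has root A, degree 1 in A minor, so i6.
Fmaj7/E: major seventh chord on F = scale degree 6 → VI42.
C: root C is the mediant; major triad there is III.
G7: dominant seventh chord on G = scale degree 7 → VII7.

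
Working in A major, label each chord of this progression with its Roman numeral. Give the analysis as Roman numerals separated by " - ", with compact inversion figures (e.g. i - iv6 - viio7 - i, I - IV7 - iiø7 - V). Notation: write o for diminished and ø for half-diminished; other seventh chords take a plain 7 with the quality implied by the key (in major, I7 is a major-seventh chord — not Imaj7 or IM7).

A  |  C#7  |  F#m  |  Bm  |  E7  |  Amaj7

I - V7/vi - vi - ii - V7 - I7

A: major triad on A = scale degree 1 → I.
C#7 is the secondary dominant of vi (dominant seventh chord on C#): V7/vi.
F#m: minor triad on F# = scale degree 6 → vi.
Bm has root B, degree 2 in A major, so ii.
E7: root E is the dominant; dominant seventh chord there is V7.
Amaj7: major seventh chord on A = scale degree 1 → I7.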